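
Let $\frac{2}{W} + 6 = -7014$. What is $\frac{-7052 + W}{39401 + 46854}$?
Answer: $- \frac{24752521}{302755050} \approx -0.081758$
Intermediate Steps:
$W = - \frac{1}{3510}$ ($W = \frac{2}{-6 - 7014} = \frac{2}{-7020} = 2 \left(- \frac{1}{7020}\right) = - \frac{1}{3510} \approx -0.0002849$)
$\frac{-7052 + W}{39401 + 46854} = \frac{-7052 - \frac{1}{3510}}{39401 + 46854} = - \frac{24752521}{3510 \cdot 86255} = \left(- \frac{24752521}{3510}\right) \frac{1}{86255} = - \frac{24752521}{302755050}$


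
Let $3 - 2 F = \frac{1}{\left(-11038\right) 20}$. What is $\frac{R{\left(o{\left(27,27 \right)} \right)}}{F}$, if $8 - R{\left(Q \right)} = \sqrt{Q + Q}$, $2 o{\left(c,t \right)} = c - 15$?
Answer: $\frac{3532160}{662281} - \frac{883040 \sqrt{3}}{662281} \approx 3.0239$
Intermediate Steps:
$o{\left(c,t \right)} = - \frac{15}{2} + \frac{c}{2}$ ($o{\left(c,t \right)} = \frac{c - 15}{2} = \frac{-15 + c}{2} = - \frac{15}{2} + \frac{c}{2}$)
$R{\left(Q \right)} = 8 - \sqrt{2} \sqrt{Q}$ ($R{\left(Q \right)} = 8 - \sqrt{Q + Q} = 8 - \sqrt{2 Q} = 8 - \sqrt{2} \sqrt{Q}$)
$F = \frac{662281}{441520}$ ($F = \frac{3}{2} - \frac{1}{2 \left(\left(-11038\right) 20\right)} = \frac{3}{2} - \frac{1}{2 \left(-220760\right)} = \frac{3}{2} - - \frac{1}{441520} = \frac{3}{2} + \frac{1}{441520} = \frac{662281}{441520} \approx 1.5$)
$\frac{R{\left(o{\left(27,27 \right)} \right)}}{F} = \frac{8 - \sqrt{2} \sqrt{- \frac{15}{2} + \frac{1}{2} \cdot 27}}{\frac{662281}{441520}} = \left(8 - \sqrt{2} \sqrt{- \frac{15}{2} + \frac{27}{2}}\right) \frac{441520}{662281} = \left(8 - \sqrt{2} \sqrt{6}\right) \frac{441520}{662281} = \left(8 - 2 \sqrt{3}\right) \frac{441520}{662281} = \frac{3532160}{662281} - \frac{883040 \sqrt{3}}{662281}$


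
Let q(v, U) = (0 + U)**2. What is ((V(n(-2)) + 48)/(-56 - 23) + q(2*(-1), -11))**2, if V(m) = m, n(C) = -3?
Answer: 90516196/6241 ≈ 14503.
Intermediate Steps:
q(v, U) = U**2
((V(n(-2)) + 48)/(-56 - 23) + q(2*(-1), -11))**2 = ((-3 + 48)/(-56 - 23) + (-11)**2)**2 = (45/(-79) + 121)**2 = (45*(-1/79) + 121)**2 = (-45/79 + 121)**2 = (9514/79)**2 = 90516196/6241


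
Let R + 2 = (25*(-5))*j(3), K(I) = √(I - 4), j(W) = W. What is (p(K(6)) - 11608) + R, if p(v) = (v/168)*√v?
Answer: -11985 + 2^(¾)/168 ≈ -11985.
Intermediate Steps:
K(I) = √(-4 + I)
p(v) = v^(3/2)/168 (p(v) = (v*(1/168))*√v = (v/168)*√v = v^(3/2)/168)
R = -377 (R = -2 + (25*(-5))*3 = -2 - 125*3 = -2 - 375 = -377)
(p(K(6)) - 11608) + R = ((√(-4 + 6))^(3/2)/168 - 11608) - 377 = ((√2)^(3/2)/168 - 11608) - 377 = (2^(¾)/168 - 11608) - 377 = (-11608 + 2^(¾)/168) - 377 = -11985 + 2^(¾)/168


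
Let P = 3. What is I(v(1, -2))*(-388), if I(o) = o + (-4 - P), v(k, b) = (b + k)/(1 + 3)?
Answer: 2813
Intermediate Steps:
v(k, b) = b/4 + k/4 (v(k, b) = (b + k)/4 = (b + k)*(¼) = b/4 + k/4)
I(o) = -7 + o (I(o) = o + (-4 - 1*3) = o + (-4 - 3) = o - 7 = -7 + o)
I(v(1, -2))*(-388) = (-7 + ((¼)*(-2) + (¼)*1))*(-388) = (-7 + (-½ + ¼))*(-388) = (-7 - ¼)*(-388) = -29/4*(-388) = 2813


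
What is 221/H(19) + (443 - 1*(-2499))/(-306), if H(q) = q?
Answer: 5864/2907 ≈ 2.0172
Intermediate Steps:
221/H(19) + (443 - 1*(-2499))/(-306) = 221/19 + (443 - 1*(-2499))/(-306) = 221*(1/19) + (443 + 2499)*(-1/306) = 221/19 + 2942*(-1/306) = 221/19 - 1471/153 = 5864/2907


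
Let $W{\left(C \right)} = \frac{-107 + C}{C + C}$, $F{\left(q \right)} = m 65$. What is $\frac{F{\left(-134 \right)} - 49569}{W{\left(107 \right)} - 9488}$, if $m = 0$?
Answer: $\frac{49569}{9488} \approx 5.2244$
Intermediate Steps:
$F{\left(q \right)} = 0$ ($F{\left(q \right)} = 0 \cdot 65 = 0$)
$W{\left(C \right)} = \frac{-107 + C}{2 C}$
$\frac{F{\left(-134 \right)} - 49569}{W{\left(107 \right)} - 9488} = \frac{0 - 49569}{\frac{-107 + 107}{2 \cdot 107} - 9488} = - \frac{49569}{\frac{1}{2} \cdot \frac{1}{107} \cdot 0 - 9488} = - \frac{49569}{0 - 9488} = - \frac{49569}{-9488} = \left(-49569\right) \left(- \frac{1}{9488}\right) = \frac{49569}{9488}$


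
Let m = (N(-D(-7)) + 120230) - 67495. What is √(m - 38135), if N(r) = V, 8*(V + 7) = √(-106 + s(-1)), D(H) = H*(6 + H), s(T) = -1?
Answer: √(233488 + 2*I*√107)/4 ≈ 120.8 + 0.0053518*I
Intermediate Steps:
V = -7 + I*√107/8 (V = -7 + √(-106 - 1)/8 = -7 + √(-107)/8 = -7 + (I*√107)/8 = -7 + I*√107/8 ≈ -7.0 + 1.293*I)
N(r) = -7 + I*√107/8
m = 52728 + I*√107/8 (m = ((-7 + I*√107/8) + 120230) - 67495 = (120223 + I*√107/8) - 67495 = 52728 + I*√107/8 ≈ 52728.0 + 1.293*I)
√(m - 38135) = √((52728 + I*√107/8) - 38135) = √(14593 + I*√107/8)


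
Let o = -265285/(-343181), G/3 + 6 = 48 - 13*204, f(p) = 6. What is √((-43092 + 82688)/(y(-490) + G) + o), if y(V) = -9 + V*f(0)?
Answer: I*√39688483892113340139/3699147999 ≈ 1.7031*I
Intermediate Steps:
G = -7830 (G = -18 + 3*(48 - 13*204) = -18 + 3*(48 - 2652) = -18 + 3*(-2604) = -18 - 7812 = -7830)
o = 265285/343181 (o = -265285*(-1/343181) = 265285/343181 ≈ 0.77302)
y(V) = -9 + 6*V (y(V) = -9 + V*6 = -9 + 6*V)
√((-43092 + 82688)/(y(-490) + G) + o) = √((-43092 + 82688)/((-9 + 6*(-490)) - 7830) + 265285/343181) = √(39596/((-9 - 2940) - 7830) + 265285/343181) = √(39596/(-2949 - 7830) + 265285/343181) = √(39596/(-10779) + 265285/343181) = √(39596*(-1/10779) + 265285/343181) = √(-39596/10779 + 265285/343181) = √(-10729087861/3699147999) = I*√39688483892113340139/3699147999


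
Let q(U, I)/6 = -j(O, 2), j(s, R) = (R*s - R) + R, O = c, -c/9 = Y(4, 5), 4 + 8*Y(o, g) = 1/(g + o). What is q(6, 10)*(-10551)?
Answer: 1107855/2 ≈ 5.5393e+5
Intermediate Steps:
Y(o, g) = -½ + 1/(8*(g + o))
c = 35/8 (c = -9*(⅛ - ½*5 - ½*4)/(5 + 4) = -9*(⅛ - 5/2 - 2)/9 = -(-35)/8 = -9*(-35/72) = 35/8 ≈ 4.3750)
O = 35/8 ≈ 4.3750
j(s, R) = R*s (j(s, R) = (-R + R*s) + R = R*s)
q(U, I) = -105/2 (q(U, I) = 6*(-2*35/8) = 6*(-1*35/4) = 6*(-35/4) = -105/2)
q(6, 10)*(-10551) = -105/2*(-10551) = 1107855/2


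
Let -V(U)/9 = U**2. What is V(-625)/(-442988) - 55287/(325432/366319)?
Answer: -2242637367490341/36040617704 ≈ -62225.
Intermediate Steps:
V(U) = -9*U**2
V(-625)/(-442988) - 55287/(325432/366319) = -9*(-625)**2/(-442988) - 55287/(325432/366319) = -9*390625*(-1/442988) - 55287/(325432*(1/366319)) = -3515625*(-1/442988) - 55287/325432/366319 = 3515625/442988 - 55287*366319/325432 = 3515625/442988 - 20252678553/325432 = -2242637367490341/36040617704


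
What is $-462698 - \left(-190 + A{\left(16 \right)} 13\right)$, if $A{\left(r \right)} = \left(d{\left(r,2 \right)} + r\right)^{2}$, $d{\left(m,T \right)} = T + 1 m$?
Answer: $-477536$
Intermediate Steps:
$d{\left(m,T \right)} = T + m$
$A{\left(r \right)} = \left(2 + 2 r\right)^{2}$ ($A{\left(r \right)} = \left(\left(2 + r\right) + r\right)^{2} = \left(2 + 2 r\right)^{2}$)
$-462698 - \left(-190 + A{\left(16 \right)} 13\right) = -462698 - \left(-190 + 4 \left(1 + 16\right)^{2} \cdot 13\right) = -462698 - \left(-190 + 4 \cdot 17^{2} \cdot 13\right) = -462698 - \left(-190 + 4 \cdot 289 \cdot 13\right) = -462698 - \left(-190 + 1156 \cdot 13\right) = -462698 - \left(-190 + 15028\right) = -462698 - 14838 = -477536$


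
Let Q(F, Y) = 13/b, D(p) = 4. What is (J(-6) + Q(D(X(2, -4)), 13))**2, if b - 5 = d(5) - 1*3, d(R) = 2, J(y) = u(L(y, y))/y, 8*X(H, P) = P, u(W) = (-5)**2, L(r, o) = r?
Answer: 121/144 ≈ 0.84028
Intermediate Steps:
u(W) = 25
X(H, P) = P/8
J(y) = 25/y
b = 4 (b = 5 + (2 - 1*3) = 5 + (2 - 3) = 5 - 1 = 4)
Q(F, Y) = 13/4
(J(-6) + Q(D(X(2, -4)), 13))**2 = (25/(-6) + 13/4)**2 = (25*(-1/6) + 13/4)**2 = (-25/6 + 13/4)**2 = (-11/12)**2 = 121/144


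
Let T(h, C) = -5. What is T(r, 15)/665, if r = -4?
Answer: -1/133 ≈ -0.0075188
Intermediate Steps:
T(r, 15)/665 = -5/665 = -5*1/665 = -1/133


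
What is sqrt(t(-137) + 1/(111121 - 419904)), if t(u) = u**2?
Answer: sqrt(967856537042)/7181 ≈ 137.00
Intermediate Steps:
sqrt(t(-137) + 1/(111121 - 419904)) = sqrt((-137)**2 + 1/(111121 - 419904)) = sqrt(18769 + 1/(-308783)) = sqrt(18769 - 1/308783) = sqrt(5795548126/308783) = sqrt(967856537042)/7181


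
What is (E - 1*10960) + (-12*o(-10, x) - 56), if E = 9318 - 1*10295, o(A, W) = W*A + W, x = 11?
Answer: -10805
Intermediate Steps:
o(A, W) = W + A*W (o(A, W) = A*W + W = W + A*W)
E = -977 (E = 9318 - 10295 = -977)
(E - 1*10960) + (-12*o(-10, x) - 56) = (-977 - 1*10960) + (-132*(1 - 10) - 56) = (-977 - 10960) + (-132*(-9) - 56) = -11937 + (-12*(-99) - 56) = -11937 + (1188 - 56) = -11937 + 1132 = -10805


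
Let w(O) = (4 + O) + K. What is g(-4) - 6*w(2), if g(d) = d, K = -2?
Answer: -28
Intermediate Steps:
w(O) = 2 + O (w(O) = (4 + O) - 2 = 2 + O)
g(-4) - 6*w(2) = -4 - 6*(2 + 2) = -4 - 6*4 = -4 - 24 = -28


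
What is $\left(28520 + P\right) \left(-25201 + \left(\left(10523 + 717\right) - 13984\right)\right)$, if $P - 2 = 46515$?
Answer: $-2096908965$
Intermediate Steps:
$P = 46517$ ($P = 2 + 46515 = 46517$)
$\left(28520 + P\right) \left(-25201 + \left(\left(10523 + 717\right) - 13984\right)\right) = \left(28520 + 46517\right) \left(-25201 + \left(\left(10523 + 717\right) - 13984\right)\right) = 75037 \left(-25201 + \left(11240 - 13984\right)\right) = 75037 \left(-25201 - 2744\right) = 75037 \left(-27945\right) = -2096908965$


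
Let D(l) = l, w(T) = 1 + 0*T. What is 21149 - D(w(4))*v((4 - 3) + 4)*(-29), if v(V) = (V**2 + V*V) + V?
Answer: 22744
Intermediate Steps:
w(T) = 1 (w(T) = 1 + 0 = 1)
v(V) = V + 2*V**2 (v(V) = (V**2 + V**2) + V = 2*V**2 + V = V + 2*V**2)
21149 - D(w(4))*v((4 - 3) + 4)*(-29) = 21149 - 1*(((4 - 3) + 4)*(1 + 2*((4 - 3) + 4)))*(-29) = 21149 - 1*((1 + 4)*(1 + 2*(1 + 4)))*(-29) = 21149 - 1*(5*(1 + 2*5))*(-29) = 21149 - 1*(5*(1 + 10))*(-29) = 21149 - 1*(5*11)*(-29) = 21149 - 1*55*(-29) = 21149 - 55*(-29) = 21149 - 1*(-1595) = 21149 + 1595 = 22744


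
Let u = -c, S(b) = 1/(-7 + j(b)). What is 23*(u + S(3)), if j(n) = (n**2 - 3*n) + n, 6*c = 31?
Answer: -1495/12 ≈ -124.58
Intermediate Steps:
c = 31/6 (c = (1/6)*31 = 31/6 ≈ 5.1667)
j(n) = n**2 - 2*n
S(b) = 1/(-7 + b*(-2 + b))
u = -31/6 (u = -1*31/6 = -31/6 ≈ -5.1667)
23*(u + S(3)) = 23*(-31/6 + 1/(-7 + 3*(-2 + 3))) = 23*(-31/6 + 1/(-7 + 3*1)) = 23*(-31/6 + 1/(-7 + 3)) = 23*(-31/6 + 1/(-4)) = 23*(-31/6 - 1/4) = 23*(-65/12) = -1495/12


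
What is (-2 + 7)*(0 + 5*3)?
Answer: 75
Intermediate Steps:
(-2 + 7)*(0 + 5*3) = 5*(0 + 15) = 5*15 = 75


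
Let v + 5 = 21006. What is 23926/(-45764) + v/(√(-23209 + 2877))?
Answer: -11963/22882 - 21001*I*√5083/10166 ≈ -0.52281 - 147.28*I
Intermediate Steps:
v = 21001 (v = -5 + 21006 = 21001)
23926/(-45764) + v/(√(-23209 + 2877)) = 23926/(-45764) + 21001/(√(-23209 + 2877)) = 23926*(-1/45764) + 21001/(√(-20332)) = -11963/22882 + 21001/((2*I*√5083)) = -11963/22882 + 21001*(-I*√5083/10166) = -11963/22882 - 21001*I*√5083/10166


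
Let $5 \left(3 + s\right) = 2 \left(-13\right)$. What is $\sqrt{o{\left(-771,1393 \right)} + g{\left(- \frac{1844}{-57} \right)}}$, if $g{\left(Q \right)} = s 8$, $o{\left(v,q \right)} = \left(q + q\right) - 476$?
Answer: $\frac{\sqrt{56110}}{5} \approx 47.375$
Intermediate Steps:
$s = - \frac{41}{5}$ ($s = -3 + \frac{2 \left(-13\right)}{5} = -3 + \frac{1}{5} \left(-26\right) = -3 - \frac{26}{5} = - \frac{41}{5} \approx -8.2$)
$o{\left(v,q \right)} = -476 + 2 q$ ($o{\left(v,q \right)} = 2 q - 476 = -476 + 2 q$)
$g{\left(Q \right)} = - \frac{328}{5}$ ($g{\left(Q \right)} = \left(- \frac{41}{5}\right) 8 = - \frac{328}{5}$)
$\sqrt{o{\left(-771,1393 \right)} + g{\left(- \frac{1844}{-57} \right)}} = \sqrt{\left(-476 + 2 \cdot 1393\right) - \frac{328}{5}} = \sqrt{\left(-476 + 2786\right) - \frac{328}{5}} = \sqrt{2310 - \frac{328}{5}} = \sqrt{\frac{11222}{5}} = \frac{\sqrt{56110}}{5}$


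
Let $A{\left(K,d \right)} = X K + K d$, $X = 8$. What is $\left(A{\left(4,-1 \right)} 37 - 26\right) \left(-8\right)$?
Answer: $-8080$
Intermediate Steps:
$A{\left(K,d \right)} = 8 K + K d$
$\left(A{\left(4,-1 \right)} 37 - 26\right) \left(-8\right) = \left(4 \left(8 - 1\right) 37 - 26\right) \left(-8\right) = \left(4 \cdot 7 \cdot 37 - 26\right) \left(-8\right) = \left(28 \cdot 37 - 26\right) \left(-8\right) = \left(1036 - 26\right) \left(-8\right) = 1010 \left(-8\right) = -8080$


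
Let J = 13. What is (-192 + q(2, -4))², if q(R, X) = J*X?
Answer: 59536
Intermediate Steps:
q(R, X) = 13*X
(-192 + q(2, -4))² = (-192 + 13*(-4))² = (-192 - 52)² = (-244)² = 59536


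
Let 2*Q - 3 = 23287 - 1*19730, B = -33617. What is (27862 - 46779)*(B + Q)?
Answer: 602260529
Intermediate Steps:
Q = 1780 (Q = 3/2 + (23287 - 1*19730)/2 = 3/2 + (23287 - 19730)/2 = 3/2 + (½)*3557 = 3/2 + 3557/2 = 1780)
(27862 - 46779)*(B + Q) = (27862 - 46779)*(-33617 + 1780) = -18917*(-31837) = 602260529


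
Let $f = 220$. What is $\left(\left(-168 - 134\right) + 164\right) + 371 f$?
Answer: $81482$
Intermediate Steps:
$\left(\left(-168 - 134\right) + 164\right) + 371 f = \left(\left(-168 - 134\right) + 164\right) + 371 \cdot 220 = \left(-302 + 164\right) + 81620 = -138 + 81620 = 81482$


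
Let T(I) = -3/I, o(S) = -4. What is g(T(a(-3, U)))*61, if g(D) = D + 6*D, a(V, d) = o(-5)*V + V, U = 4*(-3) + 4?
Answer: -427/3 ≈ -142.33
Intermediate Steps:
U = -8 (U = -12 + 4 = -8)
a(V, d) = -3*V (a(V, d) = -4*V + V = -3*V)
g(D) = 7*D
g(T(a(-3, U)))*61 = (7*(-3/((-3*(-3)))))*61 = (7*(-3/9))*61 = (7*(-3*⅑))*61 = (7*(-⅓))*61 = -7/3*61 = -427/3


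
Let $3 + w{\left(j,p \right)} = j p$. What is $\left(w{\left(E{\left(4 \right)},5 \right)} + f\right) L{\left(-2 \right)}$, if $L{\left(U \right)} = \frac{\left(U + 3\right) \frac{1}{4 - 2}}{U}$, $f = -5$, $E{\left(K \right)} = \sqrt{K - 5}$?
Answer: $2 - \frac{5 i}{4} \approx 2.0 - 1.25 i$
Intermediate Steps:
$E{\left(K \right)} = \sqrt{-5 + K}$
$w{\left(j,p \right)} = -3 + j p$
$L{\left(U \right)} = \frac{\frac{3}{2} + \frac{U}{2}}{U}$ ($L{\left(U \right)} = \frac{\left(3 + U\right) \frac{1}{2}}{U} = \frac{\frac{3}{2} + \frac{U}{2}}{U}$)
$\left(w{\left(E{\left(4 \right)},5 \right)} + f\right) L{\left(-2 \right)} = \left(\left(-3 + \sqrt{-5 + 4} \cdot 5\right) - 5\right) \frac{3 - 2}{2 \left(-2\right)} = \left(\left(-3 + \sqrt{-1} \cdot 5\right) - 5\right) \frac{1}{2} \left(- \frac{1}{2}\right) 1 = \left(\left(-3 + i 5\right) - 5\right) \left(- \frac{1}{4}\right) = \left(\left(-3 + 5 i\right) - 5\right) \left(- \frac{1}{4}\right) = \left(-8 + 5 i\right) \left(- \frac{1}{4}\right) = 2 - \frac{5 i}{4}$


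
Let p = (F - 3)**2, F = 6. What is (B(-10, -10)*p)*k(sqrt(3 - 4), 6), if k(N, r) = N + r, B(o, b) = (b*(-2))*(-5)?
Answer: -5400 - 900*I ≈ -5400.0 - 900.0*I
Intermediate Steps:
B(o, b) = 10*b (B(o, b) = -2*b*(-5) = 10*b)
p = 9 (p = (6 - 3)**2 = 3**2 = 9)
(B(-10, -10)*p)*k(sqrt(3 - 4), 6) = ((10*(-10))*9)*(sqrt(3 - 4) + 6) = (-100*9)*(sqrt(-1) + 6) = -900*(I + 6) = -900*(6 + I) = -5400 - 900*I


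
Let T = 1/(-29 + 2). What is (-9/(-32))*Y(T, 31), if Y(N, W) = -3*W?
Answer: -837/32 ≈ -26.156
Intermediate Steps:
T = -1/27 (T = 1/(-27) = -1/27 ≈ -0.037037)
(-9/(-32))*Y(T, 31) = (-9/(-32))*(-3*31) = -9*(-1/32)*(-93) = (9/32)*(-93) = -837/32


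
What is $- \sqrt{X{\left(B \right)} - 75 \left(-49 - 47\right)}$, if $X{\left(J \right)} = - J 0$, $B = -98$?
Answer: $- 60 \sqrt{2} \approx -84.853$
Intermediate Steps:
$X{\left(J \right)} = 0$
$- \sqrt{X{\left(B \right)} - 75 \left(-49 - 47\right)} = - \sqrt{0 - 75 \left(-49 - 47\right)} = - \sqrt{0 - -7200} = - \sqrt{0 + 7200} = - \sqrt{7200} = - 60 \sqrt{2}$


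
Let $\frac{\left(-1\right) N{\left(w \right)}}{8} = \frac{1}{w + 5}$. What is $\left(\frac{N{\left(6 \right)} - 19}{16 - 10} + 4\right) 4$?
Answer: $\frac{94}{33} \approx 2.8485$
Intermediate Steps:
$N{\left(w \right)} = - \frac{8}{5 + w}$ ($N{\left(w \right)} = - \frac{8}{w + 5} = - \frac{8}{5 + w}$)
$\left(\frac{N{\left(6 \right)} - 19}{16 - 10} + 4\right) 4 = \left(\frac{- \frac{8}{5 + 6} - 19}{16 - 10} + 4\right) 4 = \left(\frac{- \frac{8}{11} - 19}{6} + 4\right) 4 = \left(\left(\left(-8\right) \frac{1}{11} - 19\right) \frac{1}{6} + 4\right) 4 = \left(\left(- \frac{8}{11} - 19\right) \frac{1}{6} + 4\right) 4 = \left(\left(- \frac{217}{11}\right) \frac{1}{6} + 4\right) 4 = \left(- \frac{217}{66} + 4\right) 4 = \frac{47}{66} \cdot 4 = \frac{94}{33}$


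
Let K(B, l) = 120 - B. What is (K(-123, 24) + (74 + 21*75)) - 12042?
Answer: -10150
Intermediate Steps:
(K(-123, 24) + (74 + 21*75)) - 12042 = ((120 - 1*(-123)) + (74 + 21*75)) - 12042 = ((120 + 123) + (74 + 1575)) - 12042 = (243 + 1649) - 12042 = 1892 - 12042 = -10150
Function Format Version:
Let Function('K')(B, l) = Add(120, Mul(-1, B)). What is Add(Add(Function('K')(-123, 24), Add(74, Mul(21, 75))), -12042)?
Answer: -10150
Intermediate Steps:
Add(Add(Function('K')(-123, 24), Add(74, Mul(21, 75))), -12042) = Add(Add(Add(120, Mul(-1, -123)), Add(74, Mul(21, 75))), -12042) = Add(Add(Add(120, 123), Add(74, 1575)), -12042) = Add(Add(243, 1649), -12042) = Add(1892, -12042) = -10150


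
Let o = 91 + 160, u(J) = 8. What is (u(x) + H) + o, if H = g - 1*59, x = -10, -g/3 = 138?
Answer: -214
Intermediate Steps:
g = -414 (g = -3*138 = -414)
o = 251
H = -473 (H = -414 - 1*59 = -414 - 59 = -473)
(u(x) + H) + o = (8 - 473) + 251 = -465 + 251 = -214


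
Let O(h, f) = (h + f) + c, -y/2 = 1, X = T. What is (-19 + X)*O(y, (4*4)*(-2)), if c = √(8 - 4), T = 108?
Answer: -2848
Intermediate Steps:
X = 108
c = 2 (c = √4 = 2)
y = -2 (y = -2*1 = -2)
O(h, f) = 2 + f + h (O(h, f) = (h + f) + 2 = (f + h) + 2 = 2 + f + h)
(-19 + X)*O(y, (4*4)*(-2)) = (-19 + 108)*(2 + (4*4)*(-2) - 2) = 89*(2 + 16*(-2) - 2) = 89*(2 - 32 - 2) = 89*(-32) = -2848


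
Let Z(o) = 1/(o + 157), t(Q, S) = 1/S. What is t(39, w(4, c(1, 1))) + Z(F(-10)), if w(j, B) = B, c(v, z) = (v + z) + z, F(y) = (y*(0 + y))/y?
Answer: 50/147 ≈ 0.34014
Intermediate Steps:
F(y) = y (F(y) = (y*y)/y = y²/y = y)
c(v, z) = v + 2*z
Z(o) = 1/(157 + o)
t(39, w(4, c(1, 1))) + Z(F(-10)) = 1/(1 + 2*1) + 1/(157 - 10) = 1/(1 + 2) + 1/147 = 1/3 + 1/147 = ⅓ + 1/147 = 50/147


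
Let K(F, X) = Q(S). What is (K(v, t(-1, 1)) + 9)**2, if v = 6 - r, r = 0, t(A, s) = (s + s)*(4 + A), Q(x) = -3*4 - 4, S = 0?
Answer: 49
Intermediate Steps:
Q(x) = -16 (Q(x) = -12 - 4 = -16)
t(A, s) = 2*s*(4 + A) (t(A, s) = (2*s)*(4 + A) = 2*s*(4 + A))
v = 6 (v = 6 - 1*0 = 6 + 0 = 6)
K(F, X) = -16
(K(v, t(-1, 1)) + 9)**2 = (-16 + 9)**2 = (-7)**2 = 49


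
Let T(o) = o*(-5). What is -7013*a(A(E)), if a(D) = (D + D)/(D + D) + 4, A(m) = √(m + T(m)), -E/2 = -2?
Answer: -35065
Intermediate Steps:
T(o) = -5*o
E = 4 (E = -2*(-2) = 4)
A(m) = 2*√(-m) (A(m) = √(m - 5*m) = √(-4*m) = 2*√(-m))
a(D) = 5 (a(D) = (2*D)/((2*D)) + 4 = (2*D)*(1/(2*D)) + 4 = 1 + 4 = 5)
-7013*a(A(E)) = -7013*5 = -35065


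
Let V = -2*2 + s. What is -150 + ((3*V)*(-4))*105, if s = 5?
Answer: -1410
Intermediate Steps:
V = 1 (V = -2*2 + 5 = -4 + 5 = 1)
-150 + ((3*V)*(-4))*105 = -150 + ((3*1)*(-4))*105 = -150 + (3*(-4))*105 = -150 - 12*105 = -150 - 1260 = -1410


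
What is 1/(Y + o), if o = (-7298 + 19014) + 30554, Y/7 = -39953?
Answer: -1/237401 ≈ -4.2123e-6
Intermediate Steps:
Y = -279671 (Y = 7*(-39953) = -279671)
o = 42270 (o = 11716 + 30554 = 42270)
1/(Y + o) = 1/(-279671 + 42270) = 1/(-237401) = -1/237401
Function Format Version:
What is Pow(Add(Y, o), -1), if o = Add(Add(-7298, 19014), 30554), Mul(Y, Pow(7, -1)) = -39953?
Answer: Rational(-1, 237401) ≈ -4.2123e-6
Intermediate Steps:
Y = -279671 (Y = Mul(7, -39953) = -279671)
o = 42270 (o = Add(11716, 30554) = 42270)
Pow(Add(Y, o), -1) = Pow(Add(-279671, 42270), -1) = Pow(-237401, -1) = Rational(-1, 237401)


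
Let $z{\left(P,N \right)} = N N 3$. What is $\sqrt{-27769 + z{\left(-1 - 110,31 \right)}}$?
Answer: $i \sqrt{24886} \approx 157.75 i$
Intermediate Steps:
$z{\left(P,N \right)} = 3 N^{2}$ ($z{\left(P,N \right)} = N^{2} \cdot 3 = 3 N^{2}$)
$\sqrt{-27769 + z{\left(-1 - 110,31 \right)}} = \sqrt{-27769 + 3 \cdot 31^{2}} = \sqrt{-27769 + 3 \cdot 961} = \sqrt{-27769 + 2883} = \sqrt{-24886} = i \sqrt{24886}$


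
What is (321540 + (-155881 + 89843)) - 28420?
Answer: 227082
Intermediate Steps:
(321540 + (-155881 + 89843)) - 28420 = (321540 - 66038) - 28420 = 255502 - 28420 = 227082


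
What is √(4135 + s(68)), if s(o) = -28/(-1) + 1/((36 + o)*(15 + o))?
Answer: √77547766686/4316 ≈ 64.521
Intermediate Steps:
s(o) = 28 + 1/((15 + o)*(36 + o)) (s(o) = -28*(-1) + 1/((15 + o)*(36 + o)) = 28 + 1/((15 + o)*(36 + o)))
√(4135 + s(68)) = √(4135 + (15121 + 28*68² + 1428*68)/(540 + 68² + 51*68)) = √(4135 + (15121 + 28*4624 + 97104)/(540 + 4624 + 3468)) = √(4135 + (15121 + 129472 + 97104)/8632) = √(4135 + (1/8632)*241697) = √(4135 + 241697/8632) = √(35935017/8632) = √77547766686/4316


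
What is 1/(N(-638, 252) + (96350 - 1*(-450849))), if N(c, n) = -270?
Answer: 1/546929 ≈ 1.8284e-6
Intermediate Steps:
1/(N(-638, 252) + (96350 - 1*(-450849))) = 1/(-270 + (96350 - 1*(-450849))) = 1/(-270 + (96350 + 450849)) = 1/(-270 + 547199) = 1/546929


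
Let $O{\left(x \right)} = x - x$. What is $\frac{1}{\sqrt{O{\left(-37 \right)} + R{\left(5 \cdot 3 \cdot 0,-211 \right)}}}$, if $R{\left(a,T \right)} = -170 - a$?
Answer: $- \frac{i \sqrt{170}}{170} \approx - 0.076697 i$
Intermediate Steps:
$O{\left(x \right)} = 0$
$\frac{1}{\sqrt{O{\left(-37 \right)} + R{\left(5 \cdot 3 \cdot 0,-211 \right)}}} = \frac{1}{\sqrt{0 - \left(170 + 5 \cdot 3 \cdot 0\right)}} = \frac{1}{\sqrt{0 - \left(170 + 15 \cdot 0\right)}} = \frac{1}{\sqrt{0 - 170}} = \frac{1}{\sqrt{-170}} = \frac{1}{i \sqrt{170}} = - \frac{i \sqrt{170}}{170}$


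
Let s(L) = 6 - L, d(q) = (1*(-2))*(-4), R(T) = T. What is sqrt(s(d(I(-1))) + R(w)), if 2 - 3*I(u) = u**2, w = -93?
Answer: I*sqrt(95) ≈ 9.7468*I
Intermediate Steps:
I(u) = 2/3 - u**2/3
d(q) = 8 (d(q) = -2*(-4) = 8)
sqrt(s(d(I(-1))) + R(w)) = sqrt((6 - 1*8) - 93) = sqrt((6 - 8) - 93) = sqrt(-2 - 93) = sqrt(-95) = I*sqrt(95)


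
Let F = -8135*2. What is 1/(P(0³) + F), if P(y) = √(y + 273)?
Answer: -16270/264712627 - √273/264712627 ≈ -6.1525e-5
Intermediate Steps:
P(y) = √(273 + y)
F = -16270 (F = -1*16270 = -16270)
1/(P(0³) + F) = 1/(√(273 + 0³) - 16270) = 1/(√(273 + 0) - 16270) = 1/(√273 - 16270) = 1/(-16270 + √273)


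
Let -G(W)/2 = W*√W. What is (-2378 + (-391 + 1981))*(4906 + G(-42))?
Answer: -3865928 - 66192*I*√42 ≈ -3.8659e+6 - 4.2897e+5*I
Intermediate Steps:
G(W) = -2*W^(3/2) (G(W) = -2*W*√W = -2*W^(3/2))
(-2378 + (-391 + 1981))*(4906 + G(-42)) = (-2378 + (-391 + 1981))*(4906 - (-84)*I*√42) = (-2378 + 1590)*(4906 - (-84)*I*√42) = -788*(4906 + 84*I*√42) = -3865928 - 66192*I*√42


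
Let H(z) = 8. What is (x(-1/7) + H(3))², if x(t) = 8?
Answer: 256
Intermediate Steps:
(x(-1/7) + H(3))² = (8 + 8)² = 16² = 256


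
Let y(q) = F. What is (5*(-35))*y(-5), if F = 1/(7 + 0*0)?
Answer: -25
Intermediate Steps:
F = ⅐ (F = 1/(7 + 0) = 1/7 = ⅐ ≈ 0.14286)
y(q) = ⅐
(5*(-35))*y(-5) = (5*(-35))*(⅐) = -175*⅐ = -25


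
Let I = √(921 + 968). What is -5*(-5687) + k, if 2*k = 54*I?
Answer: 28435 + 27*√1889 ≈ 29609.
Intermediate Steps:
I = √1889 ≈ 43.463
k = 27*√1889 (k = (54*√1889)/2 = 27*√1889 ≈ 1173.5)
-5*(-5687) + k = -5*(-5687) + 27*√1889 = 28435 + 27*√1889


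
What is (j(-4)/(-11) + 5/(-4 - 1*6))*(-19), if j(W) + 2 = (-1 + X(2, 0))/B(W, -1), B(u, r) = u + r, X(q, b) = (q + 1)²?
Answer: 361/110 ≈ 3.2818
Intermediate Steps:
X(q, b) = (1 + q)²
B(u, r) = r + u
j(W) = -2 + 8/(-1 + W) (j(W) = -2 + (-1 + (1 + 2)²)/(-1 + W) = -2 + (-1 + 3²)/(-1 + W) = -2 + (-1 + 9)/(-1 + W) = -2 + 8/(-1 + W))
(j(-4)/(-11) + 5/(-4 - 1*6))*(-19) = ((2*(5 - 1*(-4))/(-1 - 4))/(-11) + 5/(-4 - 1*6))*(-19) = ((2*(5 + 4)/(-5))*(-1/11) + 5/(-4 - 6))*(-19) = ((2*(-⅕)*9)*(-1/11) + 5/(-10))*(-19) = (-18/5*(-1/11) + 5*(-⅒))*(-19) = (18/55 - ½)*(-19) = -19/110*(-19) = 361/110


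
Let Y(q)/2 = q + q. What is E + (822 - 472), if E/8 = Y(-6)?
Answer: 158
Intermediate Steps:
Y(q) = 4*q (Y(q) = 2*(q + q) = 2*(2*q) = 4*q)
E = -192 (E = 8*(4*(-6)) = 8*(-24) = -192)
E + (822 - 472) = -192 + (822 - 472) = -192 + 350 = 158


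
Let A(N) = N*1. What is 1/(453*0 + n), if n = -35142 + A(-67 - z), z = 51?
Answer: -1/35260 ≈ -2.8361e-5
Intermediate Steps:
A(N) = N
n = -35260 (n = -35142 + (-67 - 1*51) = -35142 + (-67 - 51) = -35142 - 118 = -35260)
1/(453*0 + n) = 1/(453*0 - 35260) = 1/(0 - 35260) = 1/(-35260) = -1/35260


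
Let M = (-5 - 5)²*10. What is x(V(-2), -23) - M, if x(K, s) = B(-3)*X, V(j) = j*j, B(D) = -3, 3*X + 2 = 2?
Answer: -1000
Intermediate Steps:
X = 0 (X = -⅔ + (⅓)*2 = -⅔ + ⅔ = 0)
M = 1000 (M = (-10)²*10 = 100*10 = 1000)
V(j) = j²
x(K, s) = 0 (x(K, s) = -3*0 = 0)
x(V(-2), -23) - M = 0 - 1*1000 = 0 - 1000 = -1000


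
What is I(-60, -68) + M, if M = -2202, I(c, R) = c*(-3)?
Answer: -2022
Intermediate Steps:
I(c, R) = -3*c
I(-60, -68) + M = -3*(-60) - 2202 = 180 - 2202 = -2022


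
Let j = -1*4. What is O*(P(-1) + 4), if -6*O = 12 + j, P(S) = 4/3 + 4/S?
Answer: -16/9 ≈ -1.7778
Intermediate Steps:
j = -4
P(S) = 4/3 + 4/S (P(S) = 4*(⅓) + 4/S = 4/3 + 4/S)
O = -4/3 (O = -(12 - 4)/6 = -⅙*8 = -4/3 ≈ -1.3333)
O*(P(-1) + 4) = -4*((4/3 + 4/(-1)) + 4)/3 = -4*((4/3 + 4*(-1)) + 4)/3 = -4*((4/3 - 4) + 4)/3 = -4*(-8/3 + 4)/3 = -4/3*4/3 = -16/9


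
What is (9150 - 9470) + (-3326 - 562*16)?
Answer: -12638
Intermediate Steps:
(9150 - 9470) + (-3326 - 562*16) = -320 + (-3326 - 1*8992) = -320 + (-3326 - 8992) = -320 - 12318 = -12638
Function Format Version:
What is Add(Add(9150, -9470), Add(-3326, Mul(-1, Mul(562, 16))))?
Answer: -12638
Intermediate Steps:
Add(Add(9150, -9470), Add(-3326, Mul(-1, Mul(562, 16)))) = Add(-320, Add(-3326, Mul(-1, 8992))) = Add(-320, Add(-3326, -8992)) = Add(-320, -12318) = -12638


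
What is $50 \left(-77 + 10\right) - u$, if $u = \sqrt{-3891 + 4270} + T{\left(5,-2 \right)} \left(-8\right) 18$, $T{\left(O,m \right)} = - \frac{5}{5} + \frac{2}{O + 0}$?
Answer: $- \frac{17182}{5} - \sqrt{379} \approx -3455.9$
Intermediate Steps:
$T{\left(O,m \right)} = -1 + \frac{2}{O}$ ($T{\left(O,m \right)} = \left(-5\right) \frac{1}{5} + \frac{2}{O} = -1 + \frac{2}{O}$)
$u = \frac{432}{5} + \sqrt{379}$ ($u = \sqrt{-3891 + 4270} + \frac{2 - 5}{5} \left(-8\right) 18 = \sqrt{379} + \frac{2 - 5}{5} \left(-8\right) 18 = \sqrt{379} + \frac{1}{5} \left(-3\right) \left(-8\right) 18 = \sqrt{379} + \left(- \frac{3}{5}\right) \left(-8\right) 18 = \sqrt{379} + \frac{24}{5} \cdot 18 = \sqrt{379} + \frac{432}{5} = \frac{432}{5} + \sqrt{379} \approx 105.87$)
$50 \left(-77 + 10\right) - u = 50 \left(-77 + 10\right) - \left(\frac{432}{5} + \sqrt{379}\right) = 50 \left(-67\right) - \left(\frac{432}{5} + \sqrt{379}\right) = -3350 - \left(\frac{432}{5} + \sqrt{379}\right) = - \frac{17182}{5} - \sqrt{379}$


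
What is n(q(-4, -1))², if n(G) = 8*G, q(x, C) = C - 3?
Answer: 1024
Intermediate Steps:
q(x, C) = -3 + C
n(q(-4, -1))² = (8*(-3 - 1))² = (8*(-4))² = (-32)² = 1024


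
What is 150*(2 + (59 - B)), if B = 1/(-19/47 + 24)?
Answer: 10140300/1109 ≈ 9143.6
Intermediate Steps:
B = 47/1109 (B = 1/(-19*1/47 + 24) = 1/(-19/47 + 24) = 1/(1109/47) = 47/1109 ≈ 0.042381)
150*(2 + (59 - B)) = 150*(2 + (59 - 1*47/1109)) = 150*(2 + (59 - 47/1109)) = 150*(2 + 65384/1109) = 150*(67602/1109) = 10140300/1109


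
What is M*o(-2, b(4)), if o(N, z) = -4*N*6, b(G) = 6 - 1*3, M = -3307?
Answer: -158736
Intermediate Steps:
b(G) = 3 (b(G) = 6 - 3 = 3)
o(N, z) = -24*N
M*o(-2, b(4)) = -(-79368)*(-2) = -3307*48 = -158736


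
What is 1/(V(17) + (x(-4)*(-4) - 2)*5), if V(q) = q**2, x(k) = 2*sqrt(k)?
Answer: 279/84241 + 80*I/84241 ≈ 0.0033119 + 0.00094966*I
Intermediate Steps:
1/(V(17) + (x(-4)*(-4) - 2)*5) = 1/(17**2 + ((2*sqrt(-4))*(-4) - 2)*5) = 1/(289 + ((2*(2*I))*(-4) - 2)*5) = 1/(289 + ((4*I)*(-4) - 2)*5) = 1/(289 + (-16*I - 2)*5) = 1/(289 + (-2 - 16*I)*5) = 1/(289 + (-10 - 80*I)) = 1/(279 - 80*I) = (279 + 80*I)/84241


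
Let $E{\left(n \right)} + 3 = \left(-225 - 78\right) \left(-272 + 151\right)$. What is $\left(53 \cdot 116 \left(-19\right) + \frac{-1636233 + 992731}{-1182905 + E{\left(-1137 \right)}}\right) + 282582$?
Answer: $\frac{190013677152}{1146245} \approx 1.6577 \cdot 10^{5}$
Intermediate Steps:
$E{\left(n \right)} = 36660$ ($E{\left(n \right)} = -3 + \left(-225 - 78\right) \left(-272 + 151\right) = -3 - -36663 = -3 + 36663 = 36660$)
$\left(53 \cdot 116 \left(-19\right) + \frac{-1636233 + 992731}{-1182905 + E{\left(-1137 \right)}}\right) + 282582 = \left(53 \cdot 116 \left(-19\right) + \frac{-1636233 + 992731}{-1182905 + 36660}\right) + 282582 = \left(6148 \left(-19\right) - \frac{643502}{-1146245}\right) + 282582 = \left(-116812 - - \frac{643502}{1146245}\right) + 282582 = \left(-116812 + \frac{643502}{1146245}\right) + 282582 = - \frac{133894527438}{1146245} + 282582 = \frac{190013677152}{1146245}$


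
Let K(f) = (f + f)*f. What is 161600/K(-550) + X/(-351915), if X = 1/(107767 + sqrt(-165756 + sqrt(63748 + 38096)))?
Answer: 808/3025 - 1/(351915*(107767 + I*sqrt(165756 - 6*sqrt(2829)))) ≈ 0.26711 + 9.9518e-14*I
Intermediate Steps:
K(f) = 2*f**2 (K(f) = (2*f)*f = 2*f**2)
X = 1/(107767 + sqrt(-165756 + 6*sqrt(2829))) (X = 1/(107767 + sqrt(-165756 + sqrt(101844))) = 1/(107767 + sqrt(-165756 + 6*sqrt(2829))) ≈ 9.2791e-6 - 3.502e-8*I)
161600/K(-550) + X/(-351915) = 161600/((2*(-550)**2)) + 1/((107767 + I*sqrt(165756 - 6*sqrt(2829)))*(-351915)) = 161600/((2*302500)) - 1/351915/(107767 + I*sqrt(165756 - 6*sqrt(2829))) = 161600/605000 - 1/(351915*(107767 + I*sqrt(165756 - 6*sqrt(2829)))) = 161600*(1/605000) - 1/(351915*(107767 + I*sqrt(165756 - 6*sqrt(2829)))) = 808/3025 - 1/(351915*(107767 + I*sqrt(165756 - 6*sqrt(2829))))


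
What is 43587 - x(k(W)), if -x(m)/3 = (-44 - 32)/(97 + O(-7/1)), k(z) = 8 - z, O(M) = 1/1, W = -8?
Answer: 2135649/49 ≈ 43585.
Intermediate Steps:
O(M) = 1
x(m) = 114/49 (x(m) = -3*(-44 - 32)/(97 + 1) = -(-228)/98 = -3*(-38/49) = 114/49)
43587 - x(k(W)) = 43587 - 1*114/49 = 43587 - 114/49 = 2135649/49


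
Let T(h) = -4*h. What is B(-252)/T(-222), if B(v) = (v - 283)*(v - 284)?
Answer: 35845/111 ≈ 322.93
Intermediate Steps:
B(v) = (-284 + v)*(-283 + v) (B(v) = (-283 + v)*(-284 + v) = (-284 + v)*(-283 + v))
B(-252)/T(-222) = (80372 + (-252)**2 - 567*(-252))/((-4*(-222))) = (80372 + 63504 + 142884)/888 = 286760*(1/888) = 35845/111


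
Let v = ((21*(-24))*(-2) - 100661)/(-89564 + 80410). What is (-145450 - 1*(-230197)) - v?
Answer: 775674385/9154 ≈ 84736.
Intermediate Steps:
v = 99653/9154 (v = (-504*(-2) - 100661)/(-9154) = (1008 - 100661)*(-1/9154) = -99653*(-1/9154) = 99653/9154 ≈ 10.886)
(-145450 - 1*(-230197)) - v = (-145450 - 1*(-230197)) - 1*99653/9154 = (-145450 + 230197) - 99653/9154 = 84747 - 99653/9154 = 775674385/9154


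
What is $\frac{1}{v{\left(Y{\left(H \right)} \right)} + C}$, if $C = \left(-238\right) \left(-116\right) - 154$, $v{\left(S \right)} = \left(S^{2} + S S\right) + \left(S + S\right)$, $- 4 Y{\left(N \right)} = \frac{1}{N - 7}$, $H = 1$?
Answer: $\frac{288}{7906777} \approx 3.6424 \cdot 10^{-5}$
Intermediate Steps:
$Y{\left(N \right)} = - \frac{1}{4 \left(-7 + N\right)}$ ($Y{\left(N \right)} = - \frac{1}{4 \left(N - 7\right)} = - \frac{1}{4 \left(-7 + N\right)}$)
$v{\left(S \right)} = 2 S + 2 S^{2}$ ($v{\left(S \right)} = \left(S^{2} + S^{2}\right) + 2 S = 2 S^{2} + 2 S = 2 S + 2 S^{2}$)
$C = 27454$ ($C = 27608 - 154 = 27454$)
$\frac{1}{v{\left(Y{\left(H \right)} \right)} + C} = \frac{1}{2 \left(- \frac{1}{-28 + 4 \cdot 1}\right) \left(1 - \frac{1}{-28 + 4 \cdot 1}\right) + 27454} = \frac{1}{2 \left(- \frac{1}{-28 + 4}\right) \left(1 - \frac{1}{-28 + 4}\right) + 27454} = \frac{1}{2 \left(- \frac{1}{-24}\right) \left(1 - \frac{1}{-24}\right) + 27454} = \frac{1}{2 \left(\left(-1\right) \left(- \frac{1}{24}\right)\right) \left(1 - - \frac{1}{24}\right) + 27454} = \frac{1}{2 \cdot \frac{1}{24} \left(1 + \frac{1}{24}\right) + 27454} = \frac{1}{2 \cdot \frac{1}{24} \cdot \frac{25}{24} + 27454} = \frac{1}{\frac{25}{288} + 27454} = \frac{1}{\frac{7906777}{288}} = \frac{288}{7906777}$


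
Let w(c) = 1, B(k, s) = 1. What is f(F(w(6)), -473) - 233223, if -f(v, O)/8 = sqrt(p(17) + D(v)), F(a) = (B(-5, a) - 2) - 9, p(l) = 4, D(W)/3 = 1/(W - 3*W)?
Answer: -233223 - 4*sqrt(415)/5 ≈ -2.3324e+5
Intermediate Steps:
D(W) = -3/(2*W) (D(W) = 3/(W - 3*W) = 3/((-2*W)) = 3*(-1/(2*W)) = -3/(2*W))
F(a) = -10 (F(a) = (1 - 2) - 9 = -1 - 9 = -10)
f(v, O) = -8*sqrt(4 - 3/(2*v))
f(F(w(6)), -473) - 233223 = -4*sqrt(16 - 6/(-10)) - 233223 = -4*sqrt(16 - 6*(-1/10)) - 233223 = -4*sqrt(16 + 3/5) - 233223 = -4*sqrt(415)/5 - 233223 = -233223 - 4*sqrt(415)/5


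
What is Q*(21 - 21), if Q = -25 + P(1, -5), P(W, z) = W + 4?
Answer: 0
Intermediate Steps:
P(W, z) = 4 + W
Q = -20 (Q = -25 + (4 + 1) = -25 + 5 = -20)
Q*(21 - 21) = -20*(21 - 21) = -20*0 = 0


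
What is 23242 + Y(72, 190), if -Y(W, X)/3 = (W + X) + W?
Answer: 22240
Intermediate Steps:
Y(W, X) = -6*W - 3*X (Y(W, X) = -3*((W + X) + W) = -3*(X + 2*W) = -6*W - 3*X)
23242 + Y(72, 190) = 23242 + (-6*72 - 3*190) = 23242 + (-432 - 570) = 23242 - 1002 = 22240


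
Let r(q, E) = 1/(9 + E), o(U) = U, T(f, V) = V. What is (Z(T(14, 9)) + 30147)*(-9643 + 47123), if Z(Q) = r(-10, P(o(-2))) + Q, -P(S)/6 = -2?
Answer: 23735221960/21 ≈ 1.1302e+9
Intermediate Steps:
P(S) = 12 (P(S) = -6*(-2) = 12)
Z(Q) = 1/21 + Q (Z(Q) = 1/(9 + 12) + Q = 1/21 + Q)
(Z(T(14, 9)) + 30147)*(-9643 + 47123) = ((1/21 + 9) + 30147)*(-9643 + 47123) = (190/21 + 30147)*37480 = (633277/21)*37480 = 23735221960/21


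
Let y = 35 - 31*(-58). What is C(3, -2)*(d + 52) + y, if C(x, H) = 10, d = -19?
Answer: 2163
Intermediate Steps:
y = 1833 (y = 35 + 1798 = 1833)
C(3, -2)*(d + 52) + y = 10*(-19 + 52) + 1833 = 10*33 + 1833 = 330 + 1833 = 2163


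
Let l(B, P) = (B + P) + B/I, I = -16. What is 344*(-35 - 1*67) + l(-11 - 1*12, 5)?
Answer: -561673/16 ≈ -35105.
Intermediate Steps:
l(B, P) = P + 15*B/16 (l(B, P) = (B + P) + B/(-16) = (B + P) + B*(-1/16) = (B + P) - B/16 = P + 15*B/16)
344*(-35 - 1*67) + l(-11 - 1*12, 5) = 344*(-35 - 1*67) + (5 + 15*(-11 - 1*12)/16) = 344*(-35 - 67) + (5 + 15*(-11 - 12)/16) = 344*(-102) + (5 + (15/16)*(-23)) = -35088 + (5 - 345/16) = -35088 - 265/16 = -561673/16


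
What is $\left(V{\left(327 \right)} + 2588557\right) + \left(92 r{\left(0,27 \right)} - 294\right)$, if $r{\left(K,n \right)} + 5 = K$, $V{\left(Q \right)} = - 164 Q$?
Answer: $2534175$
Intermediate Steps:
$r{\left(K,n \right)} = -5 + K$
$\left(V{\left(327 \right)} + 2588557\right) + \left(92 r{\left(0,27 \right)} - 294\right) = \left(\left(-164\right) 327 + 2588557\right) + \left(92 \left(-5 + 0\right) - 294\right) = \left(-53628 + 2588557\right) + \left(92 \left(-5\right) - 294\right) = 2534929 - 754 = 2534175$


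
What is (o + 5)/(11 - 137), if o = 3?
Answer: -4/63 ≈ -0.063492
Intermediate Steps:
(o + 5)/(11 - 137) = (3 + 5)/(11 - 137) = 8/(-126) = -1/126*8 = -4/63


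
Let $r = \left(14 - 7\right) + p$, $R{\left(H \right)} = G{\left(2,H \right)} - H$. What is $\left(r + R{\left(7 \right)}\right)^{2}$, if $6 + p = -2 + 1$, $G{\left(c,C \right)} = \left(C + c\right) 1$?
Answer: $4$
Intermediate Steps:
$G{\left(c,C \right)} = C + c$
$p = -7$ ($p = -6 + \left(-2 + 1\right) = -6 - 1 = -7$)
$R{\left(H \right)} = 2$ ($R{\left(H \right)} = \left(H + 2\right) - H = \left(2 + H\right) - H = 2$)
$r = 0$ ($r = \left(14 - 7\right) - 7 = 7 - 7 = 0$)
$\left(r + R{\left(7 \right)}\right)^{2} = \left(0 + 2\right)^{2} = 2^{2} = 4$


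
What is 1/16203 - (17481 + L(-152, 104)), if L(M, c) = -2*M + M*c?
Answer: -32033330/16203 ≈ -1977.0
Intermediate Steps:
1/16203 - (17481 + L(-152, 104)) = 1/16203 - (17481 - 152*(-2 + 104)) = 1/16203 - (17481 - 152*102) = 1/16203 - (17481 - 15504) = 1/16203 - 1*1977 = 1/16203 - 1977 = -32033330/16203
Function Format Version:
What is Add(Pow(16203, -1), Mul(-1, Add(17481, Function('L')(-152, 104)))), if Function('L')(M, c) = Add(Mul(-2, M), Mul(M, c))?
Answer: Rational(-32033330, 16203) ≈ -1977.0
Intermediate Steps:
Add(Pow(16203, -1), Mul(-1, Add(17481, Function('L')(-152, 104)))) = Add(Pow(16203, -1), Mul(-1, Add(17481, Mul(-152, Add(-2, 104))))) = Add(Rational(1, 16203), Mul(-1, Add(17481, Mul(-152, 102)))) = Add(Rational(1, 16203), Mul(-1, Add(17481, -15504))) = Add(Rational(1, 16203), Mul(-1, 1977)) = Add(Rational(1, 16203), -1977) = Rational(-32033330, 16203)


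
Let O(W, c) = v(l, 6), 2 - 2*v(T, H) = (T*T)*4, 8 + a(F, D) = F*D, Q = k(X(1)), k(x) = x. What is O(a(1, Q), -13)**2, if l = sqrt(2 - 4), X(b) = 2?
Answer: 25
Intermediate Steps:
Q = 2
l = I*sqrt(2) (l = sqrt(-2) = I*sqrt(2) ≈ 1.4142*I)
a(F, D) = -8 + D*F (a(F, D) = -8 + F*D = -8 + D*F)
v(T, H) = 1 - 2*T**2 (v(T, H) = 1 - T*T*4/2 = 1 - T**2*4/2 = 1 - 2*T**2)
O(W, c) = 5 (O(W, c) = 1 - 2*(I*sqrt(2))**2 = 1 - 2*(-2) = 1 + 4 = 5)
O(a(1, Q), -13)**2 = 5**2 = 25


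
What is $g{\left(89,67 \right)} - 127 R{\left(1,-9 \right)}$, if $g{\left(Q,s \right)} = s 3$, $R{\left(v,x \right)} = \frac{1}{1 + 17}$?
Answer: $\frac{3491}{18} \approx 193.94$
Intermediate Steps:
$R{\left(v,x \right)} = \frac{1}{18}$
$g{\left(Q,s \right)} = 3 s$
$g{\left(89,67 \right)} - 127 R{\left(1,-9 \right)} = 3 \cdot 67 - \frac{127}{18} = 201 - \frac{127}{18} = \frac{3491}{18}$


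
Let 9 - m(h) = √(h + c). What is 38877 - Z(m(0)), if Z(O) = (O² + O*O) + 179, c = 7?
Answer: 38522 + 36*√7 ≈ 38617.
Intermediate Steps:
m(h) = 9 - √(7 + h) (m(h) = 9 - √(h + 7) = 9 - √(7 + h))
Z(O) = 179 + 2*O² (Z(O) = (O² + O²) + 179 = 2*O² + 179 = 179 + 2*O²)
38877 - Z(m(0)) = 38877 - (179 + 2*(9 - √(7 + 0))²) = 38877 - (179 + 2*(9 - √7)²) = 38877 + (-179 - 2*(9 - √7)²) = 38698 - 2*(9 - √7)²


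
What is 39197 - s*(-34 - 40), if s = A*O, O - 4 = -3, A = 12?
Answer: 40085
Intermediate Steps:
O = 1 (O = 4 - 3 = 1)
s = 12 (s = 12*1 = 12)
39197 - s*(-34 - 40) = 39197 - 12*(-34 - 40) = 39197 - 12*(-74) = 39197 - 1*(-888) = 39197 + 888 = 40085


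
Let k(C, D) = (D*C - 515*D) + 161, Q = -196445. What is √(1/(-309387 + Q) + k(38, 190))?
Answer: I*√5786985565099722/252916 ≈ 300.78*I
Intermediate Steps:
k(C, D) = 161 - 515*D + C*D (k(C, D) = (C*D - 515*D) + 161 = (-515*D + C*D) + 161 = 161 - 515*D + C*D)
√(1/(-309387 + Q) + k(38, 190)) = √(1/(-309387 - 196445) + (161 - 515*190 + 38*190)) = √(1/(-505832) + (161 - 97850 + 7220)) = √(-1/505832 - 90469) = √(-45762115209/505832) = I*√5786985565099722/252916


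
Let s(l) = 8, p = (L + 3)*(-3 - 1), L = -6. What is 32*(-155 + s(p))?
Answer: -4704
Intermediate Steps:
p = 12 (p = (-6 + 3)*(-3 - 1) = -3*(-4) = 12)
32*(-155 + s(p)) = 32*(-155 + 8) = 32*(-147) = -4704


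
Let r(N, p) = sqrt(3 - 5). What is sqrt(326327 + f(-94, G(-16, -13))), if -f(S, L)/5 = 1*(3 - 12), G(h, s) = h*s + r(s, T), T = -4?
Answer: 2*sqrt(81593) ≈ 571.29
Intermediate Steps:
r(N, p) = I*sqrt(2) (r(N, p) = sqrt(-2) = I*sqrt(2))
G(h, s) = I*sqrt(2) + h*s (G(h, s) = h*s + I*sqrt(2) = I*sqrt(2) + h*s)
f(S, L) = 45 (f(S, L) = -5*(3 - 12) = -5*(-9) = 45)
sqrt(326327 + f(-94, G(-16, -13))) = sqrt(326327 + 45) = sqrt(326372) = 2*sqrt(81593)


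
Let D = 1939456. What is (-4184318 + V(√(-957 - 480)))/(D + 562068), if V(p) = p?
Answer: -2092159/1250762 + I*√1437/2501524 ≈ -1.6727 + 1.5154e-5*I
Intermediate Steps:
(-4184318 + V(√(-957 - 480)))/(D + 562068) = (-4184318 + √(-957 - 480))/(1939456 + 562068) = (-4184318 + √(-1437))/2501524 = (-4184318 + I*√1437)*(1/2501524) = -2092159/1250762 + I*√1437/2501524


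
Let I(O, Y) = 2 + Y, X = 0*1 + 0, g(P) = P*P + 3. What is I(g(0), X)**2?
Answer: 4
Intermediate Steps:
g(P) = 3 + P**2 (g(P) = P**2 + 3 = 3 + P**2)
X = 0 (X = 0 + 0 = 0)
I(g(0), X)**2 = (2 + 0)**2 = 2**2 = 4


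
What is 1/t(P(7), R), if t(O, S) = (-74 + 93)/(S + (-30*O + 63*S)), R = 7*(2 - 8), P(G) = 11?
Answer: -3018/19 ≈ -158.84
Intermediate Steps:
R = -42 (R = 7*(-6) = -42)
t(O, S) = 19/(-30*O + 64*S)
1/t(P(7), R) = 1/(-19/(-64*(-42) + 30*11)) = 1/(-19/(2688 + 330)) = 1/(-19/3018) = -3018/19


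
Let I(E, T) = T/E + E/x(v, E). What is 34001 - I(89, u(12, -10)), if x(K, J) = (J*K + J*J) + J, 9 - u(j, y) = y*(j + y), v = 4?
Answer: 284449551/8366 ≈ 34001.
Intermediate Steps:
u(j, y) = 9 - y*(j + y)
x(K, J) = J + J² + J*K (x(K, J) = (J*K + J²) + J = (J² + J*K) + J = J + J² + J*K)
I(E, T) = 1/(5 + E) + T/E (I(E, T) = T/E + E/((E*(1 + E + 4))) = T/E + E/((E*(5 + E))) = T/E + E*(1/(E*(5 + E))) = T/E + 1/(5 + E) = 1/(5 + E) + T/E)
34001 - I(89, u(12, -10)) = 34001 - (89 + (9 - 1*(-10)² - 1*12*(-10))*(5 + 89))/(89*(5 + 89)) = 34001 - (89 + (9 - 1*100 + 120)*94)/(89*94) = 34001 - (89 + (9 - 100 + 120)*94)/(89*94) = 34001 - (89 + 29*94)/(89*94) = 34001 - (89 + 2726)/(89*94) = 34001 - 2815/(89*94) = 34001 - 1*2815/8366 = 34001 - 2815/8366 = 284449551/8366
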